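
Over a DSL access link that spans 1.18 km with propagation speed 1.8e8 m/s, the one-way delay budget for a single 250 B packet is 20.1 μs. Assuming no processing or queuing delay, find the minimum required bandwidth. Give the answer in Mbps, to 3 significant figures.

L = 2000 bits.
Propagation delay = 1180 / 180000000 = 6.55556 μs.
Transmission budget = 20.1 − 6.55556 = 13.5444 μs.
R ≥ L / t_tx = 2000 bits / 1.35444e-05 s = 148 Mbps.

148 Mbps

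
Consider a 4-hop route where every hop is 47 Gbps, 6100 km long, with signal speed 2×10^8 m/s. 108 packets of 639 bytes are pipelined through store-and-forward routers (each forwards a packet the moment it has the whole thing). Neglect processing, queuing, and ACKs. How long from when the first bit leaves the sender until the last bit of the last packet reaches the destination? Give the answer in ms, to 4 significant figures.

Per-hop transmission t_tx = L/R = 5112/47000000000 = 0.000108766 ms.
Per-hop propagation t_prop = 6100000/200000000 = 30.5 ms.
Pipeline fill: first packet needs 4·t_tx to clear all hops; remaining 107 packets each add one t_tx.
Total = (4+108-1)·t_tx + 4·t_prop = 111·0.000108766 + 4·30.5 = 122.0 ms.

122.0 ms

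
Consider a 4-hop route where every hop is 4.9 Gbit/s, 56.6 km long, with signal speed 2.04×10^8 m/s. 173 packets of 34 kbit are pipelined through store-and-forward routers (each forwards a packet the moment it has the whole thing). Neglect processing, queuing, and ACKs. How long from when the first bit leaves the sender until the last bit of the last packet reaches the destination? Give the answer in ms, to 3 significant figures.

2.33 ms

Per-hop transmission t_tx = L/R = 34000/4900000000 = 0.00693878 ms.
Per-hop propagation t_prop = 56600/204000000 = 0.277451 ms.
Pipeline fill: first packet needs 4·t_tx to clear all hops; remaining 172 packets each add one t_tx.
Total = (4+173-1)·t_tx + 4·t_prop = 176·0.00693878 + 4·0.277451 = 2.33 ms.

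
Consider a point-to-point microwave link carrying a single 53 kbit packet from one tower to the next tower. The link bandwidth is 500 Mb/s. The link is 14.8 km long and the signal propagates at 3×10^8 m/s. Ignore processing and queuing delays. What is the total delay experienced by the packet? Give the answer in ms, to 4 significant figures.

0.1553 ms

L = 53000 bits.
Transmission delay = L/R = 53000 / 500000000 = 0.106 ms.
Propagation delay = d/s = 14800 m / 300000000 m/s = 0.0493333 ms.
Total = 0.1553 ms.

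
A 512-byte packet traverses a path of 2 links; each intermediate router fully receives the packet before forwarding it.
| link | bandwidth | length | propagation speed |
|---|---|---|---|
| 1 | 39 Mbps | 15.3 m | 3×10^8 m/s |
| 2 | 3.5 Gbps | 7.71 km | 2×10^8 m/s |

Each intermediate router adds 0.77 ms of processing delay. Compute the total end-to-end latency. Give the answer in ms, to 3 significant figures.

L = 512 × 8 = 4096 bits.
Transmission delays (L/R per hop): 0.105026, 0.00117029 ms; sum = 0.106196 ms.
Propagation delays (d/s per hop): 5.1e-05, 0.03855 ms; sum = 0.038601 ms.
Processing at 1 router(s): 1 × 0.77 ms = 0.77 ms.
End-to-end = 0.915 ms.

0.915 ms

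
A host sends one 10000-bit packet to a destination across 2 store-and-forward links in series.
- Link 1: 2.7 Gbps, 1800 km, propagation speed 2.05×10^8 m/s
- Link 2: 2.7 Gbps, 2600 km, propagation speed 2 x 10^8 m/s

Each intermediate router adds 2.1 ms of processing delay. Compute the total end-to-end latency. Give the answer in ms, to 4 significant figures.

Transmission delay per hop = L/R = 10000/2700000000 = 0.0037037 ms; 2 hops → 0.00740741 ms.
Propagation delays (d/s per hop): 8.78049, 13 ms; sum = 21.7805 ms.
Processing at 1 router(s): 1 × 2.1 ms = 2.1 ms.
End-to-end = 23.89 ms.

23.89 ms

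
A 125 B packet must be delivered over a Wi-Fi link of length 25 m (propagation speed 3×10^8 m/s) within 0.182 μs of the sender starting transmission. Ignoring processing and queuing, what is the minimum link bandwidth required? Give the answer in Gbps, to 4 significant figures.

L = 1000 bits.
Propagation delay = 25 / 300000000 = 0.0833333 μs.
Transmission budget = 0.182 − 0.0833333 = 0.0986667 μs.
R ≥ L / t_tx = 1000 bits / 9.86667e-08 s = 10.14 Gbps.

10.14 Gbps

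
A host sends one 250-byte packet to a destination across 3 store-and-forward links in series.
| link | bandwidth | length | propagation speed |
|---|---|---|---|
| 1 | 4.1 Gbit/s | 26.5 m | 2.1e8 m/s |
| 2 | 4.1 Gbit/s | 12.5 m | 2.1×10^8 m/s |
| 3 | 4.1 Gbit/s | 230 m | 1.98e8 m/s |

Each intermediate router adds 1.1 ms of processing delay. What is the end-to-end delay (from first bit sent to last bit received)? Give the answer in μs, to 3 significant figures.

L = 250 × 8 = 2000 bits.
Transmission delay per hop = L/R = 2000/4.1e+09 = 0.487805 μs; 3 hops → 1.46341 μs.
Propagation delays (d/s per hop): 0.12619, 0.0595238, 1.16162 μs; sum = 1.34733 μs.
Processing at 2 router(s): 2 × 1.1 ms = 2200 μs.
End-to-end = 2200 μs.

2200 μs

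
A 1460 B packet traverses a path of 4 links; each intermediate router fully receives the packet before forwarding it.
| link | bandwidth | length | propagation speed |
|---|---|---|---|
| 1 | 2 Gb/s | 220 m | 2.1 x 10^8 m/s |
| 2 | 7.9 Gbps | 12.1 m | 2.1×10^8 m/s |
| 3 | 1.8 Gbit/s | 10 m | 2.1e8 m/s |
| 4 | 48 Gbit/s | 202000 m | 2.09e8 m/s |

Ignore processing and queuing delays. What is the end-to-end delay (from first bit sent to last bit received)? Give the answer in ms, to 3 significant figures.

0.982 ms

L = 1460 × 8 = 11680 bits.
Transmission delays (L/R per hop): 0.00584, 0.00147848, 0.00648889, 0.000243333 ms; sum = 0.0140507 ms.
Propagation delays (d/s per hop): 0.00104762, 5.7619e-05, 4.7619e-05, 0.966507 ms; sum = 0.96766 ms.
End-to-end = 0.982 ms.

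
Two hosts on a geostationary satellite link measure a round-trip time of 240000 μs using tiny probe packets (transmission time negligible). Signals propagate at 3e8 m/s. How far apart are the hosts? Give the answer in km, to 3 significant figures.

One-way propagation = RTT/2 = 120000 μs.
d = s × t = 300000000 × 0.12 = 36000 km.

36000 km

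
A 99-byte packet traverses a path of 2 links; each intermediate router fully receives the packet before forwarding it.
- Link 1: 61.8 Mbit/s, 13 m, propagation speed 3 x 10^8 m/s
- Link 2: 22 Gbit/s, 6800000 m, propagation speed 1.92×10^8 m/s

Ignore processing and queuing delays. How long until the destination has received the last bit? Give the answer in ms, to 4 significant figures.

35.43 ms

L = 99 × 8 = 792 bits.
Transmission delays (L/R per hop): 0.0128155, 3.6e-05 ms; sum = 0.0128515 ms.
Propagation delays (d/s per hop): 4.33333e-05, 35.4167 ms; sum = 35.4167 ms.
End-to-end = 35.43 ms.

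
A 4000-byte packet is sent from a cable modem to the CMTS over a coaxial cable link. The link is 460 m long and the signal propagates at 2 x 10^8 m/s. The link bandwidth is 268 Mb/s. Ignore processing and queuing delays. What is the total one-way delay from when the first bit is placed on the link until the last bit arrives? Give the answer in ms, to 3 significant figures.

L = 4000 × 8 = 32000 bits.
Transmission delay = L/R = 32000 / 268000000 = 0.119403 ms.
Propagation delay = d/s = 460 m / 200000000 m/s = 0.0023 ms.
Total = 0.122 ms.

0.122 ms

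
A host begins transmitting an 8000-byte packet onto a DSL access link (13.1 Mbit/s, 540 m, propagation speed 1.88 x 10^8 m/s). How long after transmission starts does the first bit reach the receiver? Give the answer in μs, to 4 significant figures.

2.872 μs

First bit experiences only propagation delay: d/s = 540/188000000 = 2.872 μs.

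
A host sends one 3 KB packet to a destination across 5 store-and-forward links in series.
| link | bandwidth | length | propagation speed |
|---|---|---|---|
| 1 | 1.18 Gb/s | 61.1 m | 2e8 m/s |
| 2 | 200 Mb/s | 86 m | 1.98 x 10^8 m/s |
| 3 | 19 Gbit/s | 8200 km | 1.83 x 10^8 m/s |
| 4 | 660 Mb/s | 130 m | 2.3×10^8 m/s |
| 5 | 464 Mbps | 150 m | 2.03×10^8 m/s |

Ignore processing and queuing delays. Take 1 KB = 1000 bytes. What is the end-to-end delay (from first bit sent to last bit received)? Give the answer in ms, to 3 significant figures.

L = 24000 bits.
Transmission delays (L/R per hop): 0.020339, 0.12, 0.00126316, 0.0363636, 0.0517241 ms; sum = 0.22969 ms.
Propagation delays (d/s per hop): 0.0003055, 0.000434343, 44.8087, 0.000565217, 0.000738916 ms; sum = 44.8108 ms.
End-to-end = 45.0 ms.

45.0 ms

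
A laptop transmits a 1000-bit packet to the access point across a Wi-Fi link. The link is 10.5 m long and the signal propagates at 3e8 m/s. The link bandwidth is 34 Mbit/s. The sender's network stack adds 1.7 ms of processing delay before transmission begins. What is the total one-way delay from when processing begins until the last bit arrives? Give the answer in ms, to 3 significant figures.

Transmission delay = L/R = 1000 / 34000000 = 0.0294118 ms.
Propagation delay = d/s = 10.5 m / 300000000 m/s = 3.5e-05 ms.
Plus processing delay 1.7 ms = 1.7 ms.
Total = 1.73 ms.

1.73 ms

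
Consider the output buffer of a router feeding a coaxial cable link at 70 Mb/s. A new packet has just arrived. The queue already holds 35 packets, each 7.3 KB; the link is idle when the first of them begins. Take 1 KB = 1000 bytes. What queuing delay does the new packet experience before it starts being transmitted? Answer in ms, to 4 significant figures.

Each queued packet: L/R = 58400/70000000 = 0.834286 ms.
35 queued → 29.2 ms.
Queuing delay = 29.20 ms.

29.20 ms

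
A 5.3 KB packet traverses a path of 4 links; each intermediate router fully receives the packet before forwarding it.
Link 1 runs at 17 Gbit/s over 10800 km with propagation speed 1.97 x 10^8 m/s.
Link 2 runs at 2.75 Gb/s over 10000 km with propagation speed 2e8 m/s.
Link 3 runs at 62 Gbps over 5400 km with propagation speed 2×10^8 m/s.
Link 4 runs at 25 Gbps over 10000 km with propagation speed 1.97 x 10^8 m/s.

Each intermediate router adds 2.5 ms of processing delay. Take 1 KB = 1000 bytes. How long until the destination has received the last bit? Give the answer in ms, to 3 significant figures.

L = 42400 bits.
Transmission delays (L/R per hop): 0.00249412, 0.0154182, 0.000683871, 0.001696 ms; sum = 0.0202922 ms.
Propagation delays (d/s per hop): 54.8223, 50, 27, 50.7614 ms; sum = 182.584 ms.
Processing at 3 router(s): 3 × 2.5 ms = 7.5 ms.
End-to-end = 190 ms.

190 ms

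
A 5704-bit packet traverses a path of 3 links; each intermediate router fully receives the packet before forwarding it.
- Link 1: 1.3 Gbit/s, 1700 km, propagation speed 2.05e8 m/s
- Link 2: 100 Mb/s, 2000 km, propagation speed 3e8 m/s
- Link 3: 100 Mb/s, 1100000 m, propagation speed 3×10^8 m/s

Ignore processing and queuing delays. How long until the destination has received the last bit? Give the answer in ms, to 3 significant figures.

18.7 ms

Transmission delays (L/R per hop): 0.00438769, 0.05704, 0.05704 ms; sum = 0.118468 ms.
Propagation delays (d/s per hop): 8.29268, 6.66667, 3.66667 ms; sum = 18.626 ms.
End-to-end = 18.7 ms.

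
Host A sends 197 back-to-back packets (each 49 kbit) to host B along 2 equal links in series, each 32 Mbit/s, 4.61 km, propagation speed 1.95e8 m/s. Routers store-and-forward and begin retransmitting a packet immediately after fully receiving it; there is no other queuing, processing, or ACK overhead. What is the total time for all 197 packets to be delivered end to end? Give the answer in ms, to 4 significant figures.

Per-hop transmission t_tx = L/R = 49000/32000000 = 1.53125 ms.
Per-hop propagation t_prop = 4610/195000000 = 0.023641 ms.
Pipeline fill: first packet needs 2·t_tx to clear all hops; remaining 196 packets each add one t_tx.
Total = (2+197-1)·t_tx + 2·t_prop = 198·1.53125 + 2·0.023641 = 303.2 ms.

303.2 ms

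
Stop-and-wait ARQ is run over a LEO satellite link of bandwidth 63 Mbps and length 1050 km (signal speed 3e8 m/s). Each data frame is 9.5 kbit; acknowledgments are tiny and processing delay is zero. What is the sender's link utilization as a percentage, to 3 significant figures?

2.11 %

t_tx = L/R = 9500/63000000 = 0.000150794 s.
t_prop = 1050000/300000000 = 0.0035 s; RTT = 0.007 s.
Cycle = t_tx + RTT = 0.00715079 s.
Utilization = t_tx / cycle = 0.000150794/0.00715079 = 2.11 %.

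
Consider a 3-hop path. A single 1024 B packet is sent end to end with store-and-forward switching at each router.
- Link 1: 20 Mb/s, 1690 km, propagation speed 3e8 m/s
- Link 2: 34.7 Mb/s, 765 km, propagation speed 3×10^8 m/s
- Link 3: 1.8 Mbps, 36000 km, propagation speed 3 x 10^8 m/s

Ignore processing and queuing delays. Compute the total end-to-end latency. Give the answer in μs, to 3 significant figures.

133000 μs

L = 1024 × 8 = 8192 bits.
Transmission delays (L/R per hop): 409.6, 236.081, 4551.11 μs; sum = 5196.79 μs.
Propagation delays (d/s per hop): 5633.33, 2550, 120000 μs; sum = 128183 μs.
End-to-end = 133000 μs.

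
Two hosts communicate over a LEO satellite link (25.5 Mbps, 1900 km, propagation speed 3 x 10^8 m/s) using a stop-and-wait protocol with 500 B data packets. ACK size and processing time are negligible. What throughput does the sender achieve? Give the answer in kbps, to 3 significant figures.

312 kbps

t_tx = L/R = 4000/25500000 = 0.000156863 s.
t_prop = 1900000/300000000 = 0.00633333 s; RTT = 0.0126667 s.
Cycle = t_tx + RTT = 0.0128235 s.
Throughput = L / cycle = 4000 / 0.0128235 = 312 kbps.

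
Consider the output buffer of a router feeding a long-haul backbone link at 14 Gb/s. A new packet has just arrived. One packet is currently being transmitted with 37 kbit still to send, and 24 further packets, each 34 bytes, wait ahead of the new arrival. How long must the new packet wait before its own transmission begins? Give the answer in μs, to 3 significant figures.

Each queued packet: L/R = 272/14000000000 = 0.0194286 μs.
24 queued → 0.466286 μs.
Plus remaining 37000 bits of current packet: 2.64286 μs.
Queuing delay = 3.11 μs.

3.11 μs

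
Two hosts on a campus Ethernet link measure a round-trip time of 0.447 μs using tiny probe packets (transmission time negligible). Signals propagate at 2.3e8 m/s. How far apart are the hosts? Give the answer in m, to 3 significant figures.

51.4 m

One-way propagation = RTT/2 = 0.2235 μs.
d = s × t = 2.3e+08 × 2.235e-07 = 51.4 m.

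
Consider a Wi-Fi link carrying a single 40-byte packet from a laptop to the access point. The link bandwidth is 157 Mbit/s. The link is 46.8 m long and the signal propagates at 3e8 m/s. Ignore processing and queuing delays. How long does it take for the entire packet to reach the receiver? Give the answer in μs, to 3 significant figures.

L = 40 × 8 = 320 bits.
Transmission delay = L/R = 320 / 157000000 = 2.03822 μs.
Propagation delay = d/s = 46.8 m / 300000000 m/s = 0.156 μs.
Total = 2.19 μs.

2.19 μs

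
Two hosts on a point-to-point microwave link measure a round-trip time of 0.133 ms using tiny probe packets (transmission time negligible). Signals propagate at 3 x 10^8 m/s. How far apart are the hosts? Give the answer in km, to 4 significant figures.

One-way propagation = RTT/2 = 0.0665 ms.
d = s × t = 300000000 × 6.65e-05 = 19.95 km.

19.95 km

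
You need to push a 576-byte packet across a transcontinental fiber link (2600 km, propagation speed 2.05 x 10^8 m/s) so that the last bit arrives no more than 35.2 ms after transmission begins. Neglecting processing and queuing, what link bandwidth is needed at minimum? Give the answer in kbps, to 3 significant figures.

205 kbps

L = 4608 bits.
Propagation delay = 2600000 / 2.05e+08 = 12.6829 ms.
Transmission budget = 35.2 − 12.6829 = 22.5171 ms.
R ≥ L / t_tx = 4608 bits / 0.0225171 s = 205 kbps.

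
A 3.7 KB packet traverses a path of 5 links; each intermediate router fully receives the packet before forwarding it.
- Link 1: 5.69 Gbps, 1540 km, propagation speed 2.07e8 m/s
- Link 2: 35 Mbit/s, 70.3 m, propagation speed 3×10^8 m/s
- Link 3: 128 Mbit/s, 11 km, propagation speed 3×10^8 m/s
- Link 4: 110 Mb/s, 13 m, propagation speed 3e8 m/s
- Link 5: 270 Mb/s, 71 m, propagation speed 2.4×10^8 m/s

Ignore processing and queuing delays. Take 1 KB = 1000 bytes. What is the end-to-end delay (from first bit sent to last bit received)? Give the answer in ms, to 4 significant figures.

8.938 ms

L = 29600 bits.
Transmission delays (L/R per hop): 0.00520211, 0.845714, 0.23125, 0.269091, 0.10963 ms; sum = 1.46089 ms.
Propagation delays (d/s per hop): 7.43961, 0.000234333, 0.0366667, 4.33333e-05, 0.000295833 ms; sum = 7.47685 ms.
End-to-end = 8.938 ms.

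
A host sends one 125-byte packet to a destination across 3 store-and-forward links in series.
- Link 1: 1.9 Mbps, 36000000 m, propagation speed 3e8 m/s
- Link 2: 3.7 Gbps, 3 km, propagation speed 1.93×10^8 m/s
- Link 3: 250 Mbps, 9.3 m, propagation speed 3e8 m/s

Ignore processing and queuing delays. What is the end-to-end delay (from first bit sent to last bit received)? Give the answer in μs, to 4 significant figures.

120500 μs

L = 125 × 8 = 1000 bits.
Transmission delays (L/R per hop): 526.316, 0.27027, 4 μs; sum = 530.586 μs.
Propagation delays (d/s per hop): 120000, 15.544, 0.031 μs; sum = 120016 μs.
End-to-end = 120500 μs.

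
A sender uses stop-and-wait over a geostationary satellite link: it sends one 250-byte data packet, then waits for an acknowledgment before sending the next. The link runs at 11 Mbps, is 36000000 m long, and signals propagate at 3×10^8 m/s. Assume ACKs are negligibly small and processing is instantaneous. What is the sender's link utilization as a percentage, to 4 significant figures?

0.07570 %

t_tx = L/R = 2000/11000000 = 0.000181818 s.
t_prop = 36000000/300000000 = 0.12 s; RTT = 0.24 s.
Cycle = t_tx + RTT = 0.240182 s.
Utilization = t_tx / cycle = 0.000181818/0.240182 = 0.07570 %.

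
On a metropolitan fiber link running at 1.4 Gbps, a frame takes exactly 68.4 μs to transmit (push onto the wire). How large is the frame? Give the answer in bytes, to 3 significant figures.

L = R × t_tx = 1400000000 b/s × 6.84e-05 s = 95760 bits.
In bytes: 95760 / 8 = 12000 bytes.

12000 bytes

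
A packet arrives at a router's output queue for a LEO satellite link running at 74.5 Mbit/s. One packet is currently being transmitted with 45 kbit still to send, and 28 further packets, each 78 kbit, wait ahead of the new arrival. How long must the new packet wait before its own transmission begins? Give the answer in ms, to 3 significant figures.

Each queued packet: L/R = 78000/74500000 = 1.04698 ms.
28 queued → 29.3154 ms.
Plus remaining 45000 bits of current packet: 0.604027 ms.
Queuing delay = 29.9 ms.

29.9 ms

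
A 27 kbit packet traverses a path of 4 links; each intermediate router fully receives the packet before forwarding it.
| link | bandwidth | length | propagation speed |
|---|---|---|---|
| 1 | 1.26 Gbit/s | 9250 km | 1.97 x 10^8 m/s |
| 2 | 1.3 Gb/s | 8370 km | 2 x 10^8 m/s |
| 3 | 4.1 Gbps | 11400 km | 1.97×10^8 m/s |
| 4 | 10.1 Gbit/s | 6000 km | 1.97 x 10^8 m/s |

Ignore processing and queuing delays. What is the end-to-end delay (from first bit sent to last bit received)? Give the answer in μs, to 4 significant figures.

L = 27000 bits.
Transmission delays (L/R per hop): 21.4286, 20.7692, 6.58537, 2.67327 μs; sum = 51.4564 μs.
Propagation delays (d/s per hop): 46954.3, 41850, 57868, 30456.9 μs; sum = 177129 μs.
End-to-end = 177200 μs.

177200 μs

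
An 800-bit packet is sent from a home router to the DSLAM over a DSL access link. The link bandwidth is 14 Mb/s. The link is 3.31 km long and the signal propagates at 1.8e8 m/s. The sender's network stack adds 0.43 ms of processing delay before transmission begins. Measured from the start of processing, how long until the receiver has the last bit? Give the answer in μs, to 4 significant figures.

Transmission delay = L/R = 800 / 14000000 = 57.1429 μs.
Propagation delay = d/s = 3310 m / 180000000 m/s = 18.3889 μs.
Plus processing delay 0.43 ms = 430 μs.
Total = 505.5 μs.

505.5 μs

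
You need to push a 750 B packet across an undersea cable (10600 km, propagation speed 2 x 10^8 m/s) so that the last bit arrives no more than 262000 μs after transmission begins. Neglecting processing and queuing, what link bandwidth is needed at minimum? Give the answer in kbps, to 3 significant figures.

L = 6000 bits.
Propagation delay = 10600000 / 200000000 = 53000 μs.
Transmission budget = 262000 − 53000 = 209000 μs.
R ≥ L / t_tx = 6000 bits / 0.209 s = 28.7 kbps.

28.7 kbps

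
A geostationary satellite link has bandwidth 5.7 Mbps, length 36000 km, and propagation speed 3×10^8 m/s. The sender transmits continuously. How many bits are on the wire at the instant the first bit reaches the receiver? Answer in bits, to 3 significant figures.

684000 bits

Propagation delay = 36000000 / 300000000 = 0.12 s.
BDP = R × t_prop = 5700000 × 0.12 = 684000 bits.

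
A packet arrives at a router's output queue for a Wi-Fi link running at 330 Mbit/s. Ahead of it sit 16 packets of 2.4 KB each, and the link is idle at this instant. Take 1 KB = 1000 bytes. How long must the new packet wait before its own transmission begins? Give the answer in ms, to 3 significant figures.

0.931 ms

Each queued packet: L/R = 19200/330000000 = 0.0581818 ms.
16 queued → 0.930909 ms.
Queuing delay = 0.931 ms.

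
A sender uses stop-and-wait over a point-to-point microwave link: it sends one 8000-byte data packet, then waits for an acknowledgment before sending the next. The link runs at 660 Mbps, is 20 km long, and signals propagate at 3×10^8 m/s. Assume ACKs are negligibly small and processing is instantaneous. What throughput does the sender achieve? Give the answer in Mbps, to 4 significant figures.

t_tx = L/R = 64000/660000000 = 9.69697e-05 s.
t_prop = 20000/300000000 = 6.66667e-05 s; RTT = 0.000133333 s.
Cycle = t_tx + RTT = 0.000230303 s.
Throughput = L / cycle = 64000 / 0.000230303 = 277.9 Mbps.

277.9 Mbps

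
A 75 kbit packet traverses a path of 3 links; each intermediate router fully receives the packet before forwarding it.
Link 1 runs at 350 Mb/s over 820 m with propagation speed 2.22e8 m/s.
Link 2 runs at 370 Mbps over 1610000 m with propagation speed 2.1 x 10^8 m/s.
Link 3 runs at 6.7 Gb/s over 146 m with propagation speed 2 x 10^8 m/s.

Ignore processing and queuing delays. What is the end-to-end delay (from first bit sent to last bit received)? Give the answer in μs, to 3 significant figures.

L = 75000 bits.
Transmission delays (L/R per hop): 214.286, 202.703, 11.194 μs; sum = 428.182 μs.
Propagation delays (d/s per hop): 3.69369, 7666.67, 0.73 μs; sum = 7671.09 μs.
End-to-end = 8100 μs.

8100 μs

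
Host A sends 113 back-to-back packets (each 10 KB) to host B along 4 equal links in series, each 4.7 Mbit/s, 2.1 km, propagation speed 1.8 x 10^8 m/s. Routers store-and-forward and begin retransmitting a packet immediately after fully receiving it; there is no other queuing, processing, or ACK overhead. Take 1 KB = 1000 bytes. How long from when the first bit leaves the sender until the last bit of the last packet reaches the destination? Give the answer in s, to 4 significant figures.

Per-hop transmission t_tx = L/R = 80000/4700000 = 0.0170213 s.
Per-hop propagation t_prop = 2100/180000000 = 1.16667e-05 s.
Pipeline fill: first packet needs 4·t_tx to clear all hops; remaining 112 packets each add one t_tx.
Total = (4+113-1)·t_tx + 4·t_prop = 116·0.0170213 + 4·1.16667e-05 = 1.975 s.

1.975 s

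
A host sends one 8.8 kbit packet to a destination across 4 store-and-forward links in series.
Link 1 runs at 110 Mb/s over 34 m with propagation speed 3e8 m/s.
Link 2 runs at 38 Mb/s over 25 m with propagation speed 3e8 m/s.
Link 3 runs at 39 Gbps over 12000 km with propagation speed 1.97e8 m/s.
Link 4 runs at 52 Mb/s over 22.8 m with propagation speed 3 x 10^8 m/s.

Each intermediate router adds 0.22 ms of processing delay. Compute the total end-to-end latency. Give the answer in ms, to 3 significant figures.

L = 8800 bits.
Transmission delays (L/R per hop): 0.08, 0.231579, 0.000225641, 0.169231 ms; sum = 0.481035 ms.
Propagation delays (d/s per hop): 0.000113333, 8.33333e-05, 60.9137, 7.6e-05 ms; sum = 60.914 ms.
Processing at 3 router(s): 3 × 0.22 ms = 0.66 ms.
End-to-end = 62.1 ms.

62.1 ms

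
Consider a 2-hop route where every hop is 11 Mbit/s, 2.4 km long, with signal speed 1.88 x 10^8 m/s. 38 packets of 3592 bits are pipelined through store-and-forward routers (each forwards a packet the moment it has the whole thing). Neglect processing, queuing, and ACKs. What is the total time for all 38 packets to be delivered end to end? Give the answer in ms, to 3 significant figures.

Per-hop transmission t_tx = L/R = 3592/11000000 = 0.326545 ms.
Per-hop propagation t_prop = 2400/188000000 = 0.012766 ms.
Pipeline fill: first packet needs 2·t_tx to clear all hops; remaining 37 packets each add one t_tx.
Total = (2+38-1)·t_tx + 2·t_prop = 39·0.326545 + 2·0.012766 = 12.8 ms.

12.8 ms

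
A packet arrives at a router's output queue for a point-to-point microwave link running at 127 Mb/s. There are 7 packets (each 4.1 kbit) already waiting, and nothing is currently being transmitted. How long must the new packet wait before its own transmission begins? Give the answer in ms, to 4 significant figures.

0.2260 ms

Each queued packet: L/R = 4100/127000000 = 0.0322835 ms.
7 queued → 0.225984 ms.
Queuing delay = 0.2260 ms.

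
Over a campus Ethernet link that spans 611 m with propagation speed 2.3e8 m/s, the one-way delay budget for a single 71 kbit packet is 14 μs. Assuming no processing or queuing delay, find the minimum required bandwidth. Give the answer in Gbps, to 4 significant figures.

6.259 Gbps

Propagation delay = 611 / 2.3e+08 = 2.65652 μs.
Transmission budget = 14 − 2.65652 = 11.3435 μs.
R ≥ L / t_tx = 71000 bits / 1.13435e-05 s = 6.259 Gbps.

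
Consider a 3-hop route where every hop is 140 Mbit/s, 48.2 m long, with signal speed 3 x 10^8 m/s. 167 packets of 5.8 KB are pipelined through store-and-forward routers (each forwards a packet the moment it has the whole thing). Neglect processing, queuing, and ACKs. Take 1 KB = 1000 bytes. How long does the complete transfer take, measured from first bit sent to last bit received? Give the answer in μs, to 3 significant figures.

56000 μs

Per-hop transmission t_tx = L/R = 46400/140000000 = 331.429 μs.
Per-hop propagation t_prop = 48.2/300000000 = 0.160667 μs.
Pipeline fill: first packet needs 3·t_tx to clear all hops; remaining 166 packets each add one t_tx.
Total = (3+167-1)·t_tx + 3·t_prop = 169·331.429 + 3·0.160667 = 56000 μs.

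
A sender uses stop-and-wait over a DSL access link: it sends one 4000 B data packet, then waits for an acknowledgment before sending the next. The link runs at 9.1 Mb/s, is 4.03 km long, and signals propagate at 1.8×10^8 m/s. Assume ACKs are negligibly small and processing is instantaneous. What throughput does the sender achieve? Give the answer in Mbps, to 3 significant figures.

8.99 Mbps

t_tx = L/R = 32000/9100000 = 0.00351648 s.
t_prop = 4030/180000000 = 2.23889e-05 s; RTT = 4.47778e-05 s.
Cycle = t_tx + RTT = 0.00356126 s.
Throughput = L / cycle = 32000 / 0.00356126 = 8.99 Mbps.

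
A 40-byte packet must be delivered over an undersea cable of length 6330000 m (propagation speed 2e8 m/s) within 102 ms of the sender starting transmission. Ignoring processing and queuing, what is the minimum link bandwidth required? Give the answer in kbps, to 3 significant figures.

4.55 kbps

L = 320 bits.
Propagation delay = 6330000 / 200000000 = 31.65 ms.
Transmission budget = 102 − 31.65 = 70.35 ms.
R ≥ L / t_tx = 320 bits / 0.07035 s = 4.55 kbps.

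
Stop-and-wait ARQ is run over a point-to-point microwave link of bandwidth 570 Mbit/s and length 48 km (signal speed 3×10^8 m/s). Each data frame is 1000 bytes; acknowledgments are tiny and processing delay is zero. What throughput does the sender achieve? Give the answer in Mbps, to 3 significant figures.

t_tx = L/R = 8000/570000000 = 1.40351e-05 s.
t_prop = 48000/300000000 = 0.00016 s; RTT = 0.00032 s.
Cycle = t_tx + RTT = 0.000334035 s.
Throughput = L / cycle = 8000 / 0.000334035 = 23.9 Mbps.

23.9 Mbps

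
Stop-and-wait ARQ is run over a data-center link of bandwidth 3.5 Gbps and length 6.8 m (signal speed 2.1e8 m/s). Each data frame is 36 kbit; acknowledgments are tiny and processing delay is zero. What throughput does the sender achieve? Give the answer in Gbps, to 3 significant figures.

3.48 Gbps

t_tx = L/R = 36000/3500000000 = 1.02857e-05 s.
t_prop = 6.8/210000000 = 3.2381e-08 s; RTT = 6.47619e-08 s.
Cycle = t_tx + RTT = 1.03505e-05 s.
Throughput = L / cycle = 36000 / 1.03505e-05 = 3.48 Gbps.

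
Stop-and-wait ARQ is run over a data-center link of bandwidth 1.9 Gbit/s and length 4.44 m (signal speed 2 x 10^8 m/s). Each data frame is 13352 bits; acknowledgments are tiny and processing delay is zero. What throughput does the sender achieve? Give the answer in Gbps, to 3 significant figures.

t_tx = L/R = 13352/1900000000 = 7.02737e-06 s.
t_prop = 4.44/200000000 = 2.22e-08 s; RTT = 4.44e-08 s.
Cycle = t_tx + RTT = 7.07177e-06 s.
Throughput = L / cycle = 13352 / 7.07177e-06 = 1.89 Gbps.

1.89 Gbps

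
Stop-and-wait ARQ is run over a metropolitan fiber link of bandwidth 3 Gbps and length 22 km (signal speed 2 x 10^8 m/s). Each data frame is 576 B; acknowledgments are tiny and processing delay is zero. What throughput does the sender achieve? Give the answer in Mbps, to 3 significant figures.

20.8 Mbps

t_tx = L/R = 4608/3000000000 = 1.536e-06 s.
t_prop = 22000/200000000 = 0.00011 s; RTT = 0.00022 s.
Cycle = t_tx + RTT = 0.000221536 s.
Throughput = L / cycle = 4608 / 0.000221536 = 20.8 Mbps.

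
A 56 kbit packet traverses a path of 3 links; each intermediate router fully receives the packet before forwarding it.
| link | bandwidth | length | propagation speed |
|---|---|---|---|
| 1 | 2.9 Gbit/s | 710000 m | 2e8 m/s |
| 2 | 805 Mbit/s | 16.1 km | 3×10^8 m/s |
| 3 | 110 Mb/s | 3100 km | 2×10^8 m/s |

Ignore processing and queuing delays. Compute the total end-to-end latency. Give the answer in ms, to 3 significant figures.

L = 56000 bits.
Transmission delays (L/R per hop): 0.0193103, 0.0695652, 0.509091 ms; sum = 0.597966 ms.
Propagation delays (d/s per hop): 3.55, 0.0536667, 15.5 ms; sum = 19.1037 ms.
End-to-end = 19.7 ms.

19.7 ms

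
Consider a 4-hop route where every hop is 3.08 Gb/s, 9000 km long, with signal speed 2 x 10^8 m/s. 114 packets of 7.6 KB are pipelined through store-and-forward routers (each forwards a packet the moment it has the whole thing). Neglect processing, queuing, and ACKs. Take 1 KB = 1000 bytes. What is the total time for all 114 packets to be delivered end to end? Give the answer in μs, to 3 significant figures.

Per-hop transmission t_tx = L/R = 60800/3080000000 = 19.7403 μs.
Per-hop propagation t_prop = 9000000/200000000 = 45000 μs.
Pipeline fill: first packet needs 4·t_tx to clear all hops; remaining 113 packets each add one t_tx.
Total = (4+114-1)·t_tx + 4·t_prop = 117·19.7403 + 4·45000 = 182000 μs.

182000 μs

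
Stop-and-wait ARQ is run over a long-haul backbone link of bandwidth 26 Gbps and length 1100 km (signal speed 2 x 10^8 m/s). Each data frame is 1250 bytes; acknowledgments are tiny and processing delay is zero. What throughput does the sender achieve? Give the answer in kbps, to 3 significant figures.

909 kbps

t_tx = L/R = 10000/26000000000 = 3.84615e-07 s.
t_prop = 1100000/200000000 = 0.0055 s; RTT = 0.011 s.
Cycle = t_tx + RTT = 0.0110004 s.
Throughput = L / cycle = 10000 / 0.0110004 = 909 kbps.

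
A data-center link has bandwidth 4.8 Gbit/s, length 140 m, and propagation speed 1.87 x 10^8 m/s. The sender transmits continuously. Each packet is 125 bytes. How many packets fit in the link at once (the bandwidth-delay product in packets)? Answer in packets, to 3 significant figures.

3.59 packets

Propagation delay = 140 / 187000000 = 7.48663e-07 s.
BDP = R × t_prop = 4800000000 × 7.48663e-07 = 3593.58 bits.
In packets of 1000 bits: 3.59 packets.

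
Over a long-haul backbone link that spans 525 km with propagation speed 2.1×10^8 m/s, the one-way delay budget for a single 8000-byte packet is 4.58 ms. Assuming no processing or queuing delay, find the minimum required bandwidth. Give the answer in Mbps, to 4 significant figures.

30.77 Mbps

L = 64000 bits.
Propagation delay = 525000 / 210000000 = 2.5 ms.
Transmission budget = 4.58 − 2.5 = 2.08 ms.
R ≥ L / t_tx = 64000 bits / 0.00208 s = 30.77 Mbps.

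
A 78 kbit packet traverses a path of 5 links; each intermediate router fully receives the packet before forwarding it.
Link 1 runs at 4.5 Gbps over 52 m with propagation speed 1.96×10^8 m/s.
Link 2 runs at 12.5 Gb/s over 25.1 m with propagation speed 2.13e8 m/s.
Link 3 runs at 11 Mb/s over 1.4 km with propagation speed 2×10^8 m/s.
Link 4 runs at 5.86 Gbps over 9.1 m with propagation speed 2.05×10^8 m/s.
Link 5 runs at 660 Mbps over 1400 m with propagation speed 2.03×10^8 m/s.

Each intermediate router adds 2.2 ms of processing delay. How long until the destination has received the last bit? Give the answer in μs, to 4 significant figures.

16060 μs

L = 78000 bits.
Transmission delays (L/R per hop): 17.3333, 6.24, 7090.91, 13.3106, 118.182 μs; sum = 7245.97 μs.
Propagation delays (d/s per hop): 0.265306, 0.11784, 7, 0.0443902, 6.89655 μs; sum = 14.3241 μs.
Processing at 4 router(s): 4 × 2.2 ms = 8800 μs.
End-to-end = 16060 μs.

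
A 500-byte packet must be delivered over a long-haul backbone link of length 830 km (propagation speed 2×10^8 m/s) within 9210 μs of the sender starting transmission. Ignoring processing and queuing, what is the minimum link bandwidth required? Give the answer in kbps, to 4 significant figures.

L = 4000 bits.
Propagation delay = 830000 / 200000000 = 4150 μs.
Transmission budget = 9210 − 4150 = 5060 μs.
R ≥ L / t_tx = 4000 bits / 0.00506 s = 790.5 kbps.

790.5 kbps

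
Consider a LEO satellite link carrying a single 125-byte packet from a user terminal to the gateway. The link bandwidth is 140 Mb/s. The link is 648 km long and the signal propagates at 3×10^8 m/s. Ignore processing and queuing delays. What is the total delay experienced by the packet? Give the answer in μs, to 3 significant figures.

2170 μs

L = 125 × 8 = 1000 bits.
Transmission delay = L/R = 1000 / 140000000 = 7.14286 μs.
Propagation delay = d/s = 648000 m / 300000000 m/s = 2160 μs.
Total = 2170 μs.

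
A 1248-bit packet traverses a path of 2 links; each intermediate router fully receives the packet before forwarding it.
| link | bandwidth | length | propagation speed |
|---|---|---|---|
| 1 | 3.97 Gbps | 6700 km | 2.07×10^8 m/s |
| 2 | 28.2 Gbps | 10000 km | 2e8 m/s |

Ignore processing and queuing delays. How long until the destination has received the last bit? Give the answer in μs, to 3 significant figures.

Transmission delays (L/R per hop): 0.314358, 0.0442553 μs; sum = 0.358613 μs.
Propagation delays (d/s per hop): 32367.1, 50000 μs; sum = 82367.1 μs.
End-to-end = 82400 μs.

82400 μs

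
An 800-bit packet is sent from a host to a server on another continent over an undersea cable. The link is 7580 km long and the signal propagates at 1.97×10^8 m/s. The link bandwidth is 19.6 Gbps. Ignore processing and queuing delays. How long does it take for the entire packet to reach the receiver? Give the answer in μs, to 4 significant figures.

38480 μs

Transmission delay = L/R = 800 / 19600000000 = 0.0408163 μs.
Propagation delay = d/s = 7580000 m / 197000000 m/s = 38477.2 μs.
Total = 38480 μs.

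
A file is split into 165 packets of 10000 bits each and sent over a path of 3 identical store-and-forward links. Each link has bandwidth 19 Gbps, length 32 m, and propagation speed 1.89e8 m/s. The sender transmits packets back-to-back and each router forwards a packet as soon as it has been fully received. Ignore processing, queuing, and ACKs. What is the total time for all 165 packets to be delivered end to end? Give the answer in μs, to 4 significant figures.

Per-hop transmission t_tx = L/R = 10000/19000000000 = 0.526316 μs.
Per-hop propagation t_prop = 32/189000000 = 0.169312 μs.
Pipeline fill: first packet needs 3·t_tx to clear all hops; remaining 164 packets each add one t_tx.
Total = (3+165-1)·t_tx + 3·t_prop = 167·0.526316 + 3·0.169312 = 88.40 μs.

88.40 μs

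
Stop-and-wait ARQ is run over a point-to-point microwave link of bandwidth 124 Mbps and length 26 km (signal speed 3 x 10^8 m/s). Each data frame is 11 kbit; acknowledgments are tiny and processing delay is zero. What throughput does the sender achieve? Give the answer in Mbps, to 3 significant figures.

t_tx = L/R = 11000/124000000 = 8.87097e-05 s.
t_prop = 26000/300000000 = 8.66667e-05 s; RTT = 0.000173333 s.
Cycle = t_tx + RTT = 0.000262043 s.
Throughput = L / cycle = 11000 / 0.000262043 = 42.0 Mbps.

42.0 Mbps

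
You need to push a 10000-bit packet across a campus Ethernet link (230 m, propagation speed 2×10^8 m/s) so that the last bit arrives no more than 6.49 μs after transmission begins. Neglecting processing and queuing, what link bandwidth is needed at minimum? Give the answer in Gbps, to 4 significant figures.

1.873 Gbps

Propagation delay = 230 / 200000000 = 1.15 μs.
Transmission budget = 6.49 − 1.15 = 5.34 μs.
R ≥ L / t_tx = 10000 bits / 5.34e-06 s = 1.873 Gbps.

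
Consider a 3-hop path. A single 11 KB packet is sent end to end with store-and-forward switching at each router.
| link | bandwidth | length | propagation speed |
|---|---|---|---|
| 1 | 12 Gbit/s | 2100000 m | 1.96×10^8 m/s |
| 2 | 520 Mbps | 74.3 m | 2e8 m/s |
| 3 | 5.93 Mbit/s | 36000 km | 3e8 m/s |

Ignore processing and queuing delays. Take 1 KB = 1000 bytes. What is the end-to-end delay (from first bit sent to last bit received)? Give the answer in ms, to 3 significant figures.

L = 88000 bits.
Transmission delays (L/R per hop): 0.00733333, 0.169231, 14.8398 ms; sum = 15.0164 ms.
Propagation delays (d/s per hop): 10.7143, 0.0003715, 120 ms; sum = 130.715 ms.
End-to-end = 146 ms.

146 ms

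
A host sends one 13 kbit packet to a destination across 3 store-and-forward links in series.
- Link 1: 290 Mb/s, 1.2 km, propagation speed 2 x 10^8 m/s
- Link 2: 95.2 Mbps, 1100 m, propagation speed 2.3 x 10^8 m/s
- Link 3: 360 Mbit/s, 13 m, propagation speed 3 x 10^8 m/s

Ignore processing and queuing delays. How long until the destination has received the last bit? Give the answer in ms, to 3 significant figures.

L = 13000 bits.
Transmission delays (L/R per hop): 0.0448276, 0.136555, 0.0361111 ms; sum = 0.217493 ms.
Propagation delays (d/s per hop): 0.006, 0.00478261, 4.33333e-05 ms; sum = 0.0108259 ms.
End-to-end = 0.228 ms.

0.228 ms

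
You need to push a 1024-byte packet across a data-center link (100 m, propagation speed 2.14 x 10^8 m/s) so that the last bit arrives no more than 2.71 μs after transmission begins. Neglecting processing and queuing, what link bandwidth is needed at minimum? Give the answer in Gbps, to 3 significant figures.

3.65 Gbps

L = 8192 bits.
Propagation delay = 100 / 214000000 = 0.46729 μs.
Transmission budget = 2.71 − 0.46729 = 2.24271 μs.
R ≥ L / t_tx = 8192 bits / 2.24271e-06 s = 3.65 Gbps.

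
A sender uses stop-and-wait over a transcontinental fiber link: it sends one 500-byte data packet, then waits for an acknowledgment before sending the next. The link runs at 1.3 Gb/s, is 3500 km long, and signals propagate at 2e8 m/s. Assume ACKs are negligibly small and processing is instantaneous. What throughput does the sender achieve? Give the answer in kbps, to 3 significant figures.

114 kbps

t_tx = L/R = 4000/1300000000 = 3.07692e-06 s.
t_prop = 3500000/200000000 = 0.0175 s; RTT = 0.035 s.
Cycle = t_tx + RTT = 0.0350031 s.
Throughput = L / cycle = 4000 / 0.0350031 = 114 kbps.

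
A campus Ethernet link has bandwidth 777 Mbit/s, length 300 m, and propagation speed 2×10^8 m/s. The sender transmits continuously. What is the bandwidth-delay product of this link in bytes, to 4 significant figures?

Propagation delay = 300 / 200000000 = 1.5e-06 s.
BDP = R × t_prop = 777000000 × 1.5e-06 = 1165.5 bits.
In bytes: 1165.5/8 = 145.7 bytes.

145.7 bytes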